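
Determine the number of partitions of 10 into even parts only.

7

Listing the qualifying partitions of 10:
10
8 + 2
6 + 4
6 + 2 + 2
4 + 4 + 2
4 + 2 + 2 + 2
2 + 2 + 2 + 2 + 2
That's 7 in total.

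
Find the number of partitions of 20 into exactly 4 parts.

There are too many to list fully; the first 12 (by largest part) are:
17,1,1,1
16,2,1,1
15,3,1,1
15,2,2,1
14,4,1,1
14,3,2,1
14,2,2,2
13,5,1,1
13,4,2,1
13,3,3,1
13,3,2,2
12,6,1,1
…and 52 more, for 64 total.

64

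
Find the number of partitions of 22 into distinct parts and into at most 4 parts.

Counting exhaustively, 75 partitions satisfy the conditions.

75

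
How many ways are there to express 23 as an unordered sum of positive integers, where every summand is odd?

104

A full systematic count gives 104.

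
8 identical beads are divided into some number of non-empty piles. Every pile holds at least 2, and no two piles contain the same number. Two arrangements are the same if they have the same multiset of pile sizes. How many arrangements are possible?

They are:
8
6,2
5,3
Counting gives 3.

3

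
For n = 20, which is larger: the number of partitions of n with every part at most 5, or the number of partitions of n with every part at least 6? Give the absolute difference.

Partitions of 20 with every part at most 5: 192.
Partitions of 20 with every part at least 6: 8.
|192 − 8| = 184.

184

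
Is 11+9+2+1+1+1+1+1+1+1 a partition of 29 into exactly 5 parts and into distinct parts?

The parts sum to 29, and the condition 'there are exactly 5 summands' is violated.

No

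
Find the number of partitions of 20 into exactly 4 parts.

64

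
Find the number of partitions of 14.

135

Counting exhaustively, 135 partitions satisfy the conditions.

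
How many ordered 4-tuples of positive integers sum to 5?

By stars and bars with positive parts, the count is C(4,3) = 4.

4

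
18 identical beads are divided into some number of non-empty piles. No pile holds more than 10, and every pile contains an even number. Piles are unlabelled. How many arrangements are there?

23

They are:
8+10
2+6+10
4+4+10
2+2+4+10
2+2+2+2+10
2+8+8
4+6+8
2+2+6+8
2+4+4+8
2+2+2+4+8
2+2+2+2+2+8
6+6+6
2+4+6+6
2+2+2+6+6
4+4+4+6
2+2+4+4+6
2+2+2+2+4+6
2+2+2+2+2+2+6
2+4+4+4+4
2+2+2+4+4+4
2+2+2+2+2+4+4
2+2+2+2+2+2+2+4
2+2+2+2+2+2+2+2+2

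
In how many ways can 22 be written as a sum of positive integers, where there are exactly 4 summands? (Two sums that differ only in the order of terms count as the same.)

84

Enumerating by decreasing first part gives 84 partitions in all.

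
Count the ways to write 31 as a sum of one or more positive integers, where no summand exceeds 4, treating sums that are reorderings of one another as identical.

There are 321 such partitions.

321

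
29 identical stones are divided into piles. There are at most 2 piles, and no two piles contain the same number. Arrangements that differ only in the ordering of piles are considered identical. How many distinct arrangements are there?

They are:
29
1+28
2+27
3+26
4+25
5+24
6+23
7+22
8+21
9+20
10+19
11+18
12+17
13+16
14+15
That's 15 in total.

15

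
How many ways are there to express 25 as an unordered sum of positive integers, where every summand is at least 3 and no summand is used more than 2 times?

There are 92 such partitions.

92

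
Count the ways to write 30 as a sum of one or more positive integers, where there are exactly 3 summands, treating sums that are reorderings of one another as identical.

75

Systematic enumeration (by largest part, then next-largest, …) yields 75.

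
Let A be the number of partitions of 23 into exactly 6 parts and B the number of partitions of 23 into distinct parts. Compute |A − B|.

59

Partitions of 23 into exactly 6 parts: 163.
Partitions of 23 into distinct parts: 104.
|163 − 104| = 59.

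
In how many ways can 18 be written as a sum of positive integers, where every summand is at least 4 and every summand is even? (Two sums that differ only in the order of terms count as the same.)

They are:
18
14,4
12,6
10,8
10,4,4
8,6,4
6,6,6
6,4,4,4

8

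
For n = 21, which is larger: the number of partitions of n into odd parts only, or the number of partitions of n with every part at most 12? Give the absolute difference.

Partitions of 21 into odd parts only: 76.
Partitions of 21 with every part at most 12: 725.
|76 − 725| = 649.

649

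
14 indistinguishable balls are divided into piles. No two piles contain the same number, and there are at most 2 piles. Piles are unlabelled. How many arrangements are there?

7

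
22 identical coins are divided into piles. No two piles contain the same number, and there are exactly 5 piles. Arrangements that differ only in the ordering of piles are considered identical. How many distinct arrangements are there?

The partitions of 22 that satisfy the conditions:
12, 4, 3, 2, 1
11, 5, 3, 2, 1
10, 6, 3, 2, 1
10, 5, 4, 2, 1
9, 7, 3, 2, 1
9, 6, 4, 2, 1
9, 5, 4, 3, 1
8, 7, 4, 2, 1
8, 6, 5, 2, 1
8, 6, 4, 3, 1
8, 5, 4, 3, 2
7, 6, 5, 3, 1
7, 6, 4, 3, 2
Counting gives 13.

13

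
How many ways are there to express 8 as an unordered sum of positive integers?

They are:
8
7, 1
6, 2
6, 1, 1
5, 3
5, 2, 1
5, 1, 1, 1
4, 4
4, 3, 1
4, 2, 2
4, 2, 1, 1
4, 1, 1, 1, 1
3, 3, 2
3, 3, 1, 1
3, 2, 2, 1
3, 2, 1, 1, 1
3, 1, 1, 1, 1, 1
2, 2, 2, 2
2, 2, 2, 1, 1
2, 2, 1, 1, 1, 1
2, 1, 1, 1, 1, 1, 1
1, 1, 1, 1, 1, 1, 1, 1

22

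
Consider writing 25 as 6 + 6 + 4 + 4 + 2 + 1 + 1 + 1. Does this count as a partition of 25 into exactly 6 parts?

No

The parts sum to 25, and the condition 'there are exactly 6 summands' is violated.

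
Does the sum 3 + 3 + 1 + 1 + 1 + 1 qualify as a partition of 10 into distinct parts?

The parts sum to 10, and the condition 'all summands are distinct' is violated.

No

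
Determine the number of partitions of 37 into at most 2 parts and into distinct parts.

They are:
37
36, 1
35, 2
34, 3
33, 4
32, 5
31, 6
30, 7
29, 8
28, 9
27, 10
26, 11
25, 12
24, 13
23, 14
22, 15
21, 16
20, 17
19, 18
That's 19 in total.

19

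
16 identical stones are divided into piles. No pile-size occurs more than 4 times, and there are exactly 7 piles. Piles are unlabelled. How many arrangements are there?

20

The partitions of 16 that satisfy the conditions:
8+2+2+1+1+1+1
7+3+2+1+1+1+1
7+2+2+2+1+1+1
6+4+2+1+1+1+1
6+3+3+1+1+1+1
6+3+2+2+1+1+1
6+2+2+2+2+1+1
5+5+2+1+1+1+1
5+4+3+1+1+1+1
5+4+2+2+1+1+1
5+3+3+2+1+1+1
5+3+2+2+2+1+1
4+4+4+1+1+1+1
4+4+3+2+1+1+1
4+4+2+2+2+1+1
4+3+3+3+1+1+1
4+3+3+2+2+1+1
4+3+2+2+2+2+1
3+3+3+3+2+1+1
3+3+3+2+2+2+1
Counting gives 20.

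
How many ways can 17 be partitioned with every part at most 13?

Enumerating by decreasing first part gives 290 partitions in all.

290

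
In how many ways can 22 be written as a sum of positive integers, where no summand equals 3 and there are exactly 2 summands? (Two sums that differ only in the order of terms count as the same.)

They are:
21+1
20+2
18+4
17+5
16+6
15+7
14+8
13+9
12+10
11+11
Counting gives 10.

10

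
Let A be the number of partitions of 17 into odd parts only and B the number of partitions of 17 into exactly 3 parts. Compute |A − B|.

Partitions of 17 into odd parts only: 38.
Partitions of 17 into exactly 3 parts: 24.
|38 − 24| = 14.

14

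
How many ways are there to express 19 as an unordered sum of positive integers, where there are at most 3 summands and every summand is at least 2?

30

A partial list (first 12 by largest part):
19
17+2
16+3
15+4
15+2+2
14+5
14+3+2
13+6
13+4+2
13+3+3
12+7
12+5+2
…and 18 more, for 30 total.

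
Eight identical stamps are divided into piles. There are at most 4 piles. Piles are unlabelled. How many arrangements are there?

Enumerating:
8
7+1
6+2
6+1+1
5+3
5+2+1
5+1+1+1
4+4
4+3+1
4+2+2
4+2+1+1
3+3+2
3+3+1+1
3+2+2+1
2+2+2+2
Counting gives 15.

15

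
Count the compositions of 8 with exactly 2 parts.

A composition of 8 into 2 positive parts is chosen by placing 1 dividers among the 7 gaps between 8 units: C(7,1) = 7.

7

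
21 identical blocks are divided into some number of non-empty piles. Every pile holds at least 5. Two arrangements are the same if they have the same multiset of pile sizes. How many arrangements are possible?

They are:
21
5, 16
6, 15
7, 14
8, 13
9, 12
10, 11
5, 5, 11
5, 6, 10
5, 7, 9
6, 6, 9
5, 8, 8
6, 7, 8
7, 7, 7
5, 5, 5, 6
That's 15 in total.

15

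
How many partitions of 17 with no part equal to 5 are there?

220

There are 220 such partitions.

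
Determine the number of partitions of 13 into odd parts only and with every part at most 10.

16

They are:
9, 3, 1
9, 1, 1, 1, 1
7, 5, 1
7, 3, 3
7, 3, 1, 1, 1
7, 1, 1, 1, 1, 1, 1
5, 5, 3
5, 5, 1, 1, 1
5, 3, 3, 1, 1
5, 3, 1, 1, 1, 1, 1
5, 1, 1, 1, 1, 1, 1, 1, 1
3, 3, 3, 3, 1
3, 3, 3, 1, 1, 1, 1
3, 3, 1, 1, 1, 1, 1, 1, 1
3, 1, 1, 1, 1, 1, 1, 1, 1, 1, 1
1, 1, 1, 1, 1, 1, 1, 1, 1, 1, 1, 1, 1
That's 16 in total.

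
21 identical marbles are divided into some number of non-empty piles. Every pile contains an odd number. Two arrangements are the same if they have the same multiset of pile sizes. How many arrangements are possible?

Direct enumeration gives 76 partitions.

76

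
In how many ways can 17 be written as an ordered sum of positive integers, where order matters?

Each of the 16 gaps between 17 units is either a break or not: 2^16 = 65536.

65536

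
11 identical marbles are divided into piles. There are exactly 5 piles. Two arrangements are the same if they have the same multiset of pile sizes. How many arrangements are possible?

The partitions of 11 that satisfy the conditions:
7 + 1 + 1 + 1 + 1
6 + 2 + 1 + 1 + 1
5 + 3 + 1 + 1 + 1
5 + 2 + 2 + 1 + 1
4 + 4 + 1 + 1 + 1
4 + 3 + 2 + 1 + 1
4 + 2 + 2 + 2 + 1
3 + 3 + 3 + 1 + 1
3 + 3 + 2 + 2 + 1
3 + 2 + 2 + 2 + 2
Counting gives 10.

10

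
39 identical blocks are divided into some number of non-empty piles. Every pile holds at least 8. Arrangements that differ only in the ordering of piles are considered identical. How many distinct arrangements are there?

51

A partial list (first 12 by largest part):
39
31 + 8
30 + 9
29 + 10
28 + 11
27 + 12
26 + 13
25 + 14
24 + 15
23 + 16
23 + 8 + 8
22 + 17
…and 39 more, for 51 total.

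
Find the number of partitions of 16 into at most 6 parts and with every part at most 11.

Enumerating by decreasing first part gives 124 partitions in all.

124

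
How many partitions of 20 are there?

Counting exhaustively, 627 partitions satisfy the conditions.

627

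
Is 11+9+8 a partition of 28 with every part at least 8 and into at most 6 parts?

Yes

The parts sum to 28, and the condition 'every summand is at least 8' holds; the condition 'there are at most 6 summands' holds.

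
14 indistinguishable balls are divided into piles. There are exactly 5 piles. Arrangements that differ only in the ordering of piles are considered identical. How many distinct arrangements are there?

Listing the qualifying partitions of 14:
10+1+1+1+1
9+2+1+1+1
8+3+1+1+1
8+2+2+1+1
7+4+1+1+1
7+3+2+1+1
7+2+2+2+1
6+5+1+1+1
6+4+2+1+1
6+3+3+1+1
6+3+2+2+1
6+2+2+2+2
5+5+2+1+1
5+4+3+1+1
5+4+2+2+1
5+3+3+2+1
5+3+2+2+2
4+4+4+1+1
4+4+3+2+1
4+4+2+2+2
4+3+3+3+1
4+3+3+2+2
3+3+3+3+2

23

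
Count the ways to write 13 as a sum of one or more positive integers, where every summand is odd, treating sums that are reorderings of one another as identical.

Enumerating:
13
11 + 1 + 1
9 + 3 + 1
9 + 1 + 1 + 1 + 1
7 + 5 + 1
7 + 3 + 3
7 + 3 + 1 + 1 + 1
7 + 1 + 1 + 1 + 1 + 1 + 1
5 + 5 + 3
5 + 5 + 1 + 1 + 1
5 + 3 + 3 + 1 + 1
5 + 3 + 1 + 1 + 1 + 1 + 1
5 + 1 + 1 + 1 + 1 + 1 + 1 + 1 + 1
3 + 3 + 3 + 3 + 1
3 + 3 + 3 + 1 + 1 + 1 + 1
3 + 3 + 1 + 1 + 1 + 1 + 1 + 1 + 1
3 + 1 + 1 + 1 + 1 + 1 + 1 + 1 + 1 + 1 + 1
1 + 1 + 1 + 1 + 1 + 1 + 1 + 1 + 1 + 1 + 1 + 1 + 1

18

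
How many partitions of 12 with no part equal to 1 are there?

21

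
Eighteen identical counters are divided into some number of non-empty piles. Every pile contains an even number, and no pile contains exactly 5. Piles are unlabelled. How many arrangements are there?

30

A partial list (first 12 by largest part):
18
16,2
14,4
14,2,2
12,6
12,4,2
12,2,2,2
10,8
10,6,2
10,4,4
10,4,2,2
10,2,2,2,2
…and 18 more, for 30 total.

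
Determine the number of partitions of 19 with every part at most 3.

A partial list (first 12 by largest part):
1,3,3,3,3,3,3
2,2,3,3,3,3,3
1,1,2,3,3,3,3,3
1,1,1,1,3,3,3,3,3
1,2,2,2,3,3,3,3
1,1,1,2,2,3,3,3,3
1,1,1,1,1,2,3,3,3,3
1,1,1,1,1,1,1,3,3,3,3
2,2,2,2,2,3,3,3
1,1,2,2,2,2,3,3,3
1,1,1,1,2,2,2,3,3,3
1,1,1,1,1,1,2,2,3,3,3
…and 28 more, for 40 total.

40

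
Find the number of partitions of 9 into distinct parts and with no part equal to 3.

They are:
9
8+1
7+2
6+2+1
5+4
Counting gives 5.

5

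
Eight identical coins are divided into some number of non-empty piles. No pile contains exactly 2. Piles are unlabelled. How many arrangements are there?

The partitions of 8 that satisfy the conditions:
8
1, 7
1, 1, 6
3, 5
1, 1, 1, 5
4, 4
1, 3, 4
1, 1, 1, 1, 4
1, 1, 3, 3
1, 1, 1, 1, 1, 3
1, 1, 1, 1, 1, 1, 1, 1

11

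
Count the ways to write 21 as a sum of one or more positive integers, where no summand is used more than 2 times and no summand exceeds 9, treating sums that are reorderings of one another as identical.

Enumerating by decreasing first part gives 135 partitions in all.

135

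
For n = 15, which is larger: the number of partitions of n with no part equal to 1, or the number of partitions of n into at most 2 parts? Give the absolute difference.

Partitions of 15 with no part equal to 1: 41.
Partitions of 15 into at most 2 parts: 8.
|41 − 8| = 33.

33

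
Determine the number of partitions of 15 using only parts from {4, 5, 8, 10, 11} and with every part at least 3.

The partitions of 15 that satisfy the conditions:
11,4
10,5
5,5,5

3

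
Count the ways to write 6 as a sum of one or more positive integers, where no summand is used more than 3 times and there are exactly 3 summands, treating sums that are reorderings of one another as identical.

3

Listing the qualifying partitions of 6:
4,1,1
3,2,1
2,2,2
Counting gives 3.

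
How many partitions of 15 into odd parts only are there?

27

There are too many to list fully; the first 12 (by largest part) are:
15
13, 1, 1
11, 3, 1
11, 1, 1, 1, 1
9, 5, 1
9, 3, 3
9, 3, 1, 1, 1
9, 1, 1, 1, 1, 1, 1
7, 7, 1
7, 5, 3
7, 5, 1, 1, 1
7, 3, 3, 1, 1
…and 15 more, for 27 total.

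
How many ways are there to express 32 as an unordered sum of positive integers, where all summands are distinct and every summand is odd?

Listing the qualifying partitions of 32:
31,1
29,3
27,5
25,7
23,9
23,5,3,1
21,11
21,7,3,1
19,13
19,9,3,1
19,7,5,1
17,15
17,11,3,1
17,9,5,1
17,7,5,3
15,13,3,1
15,11,5,1
15,9,7,1
15,9,5,3
13,11,7,1
13,11,5,3
13,9,7,3
11,9,7,5

23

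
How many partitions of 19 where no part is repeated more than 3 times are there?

258

A full systematic count gives 258.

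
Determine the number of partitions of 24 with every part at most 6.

Enumerating by decreasing first part gives 532 partitions in all.

532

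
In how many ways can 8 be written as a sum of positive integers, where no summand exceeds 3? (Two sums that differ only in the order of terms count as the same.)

The partitions of 8 that satisfy the conditions:
3 + 3 + 2
3 + 3 + 1 + 1
3 + 2 + 2 + 1
3 + 2 + 1 + 1 + 1
3 + 1 + 1 + 1 + 1 + 1
2 + 2 + 2 + 2
2 + 2 + 2 + 1 + 1
2 + 2 + 1 + 1 + 1 + 1
2 + 1 + 1 + 1 + 1 + 1 + 1
1 + 1 + 1 + 1 + 1 + 1 + 1 + 1

10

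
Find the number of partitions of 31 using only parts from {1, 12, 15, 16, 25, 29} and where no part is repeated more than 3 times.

4

Enumerating:
1 + 1 + 29
15 + 16
1 + 1 + 1 + 12 + 16
1 + 15 + 15
Counting gives 4.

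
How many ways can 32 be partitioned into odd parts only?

Direct enumeration gives 390 partitions.

390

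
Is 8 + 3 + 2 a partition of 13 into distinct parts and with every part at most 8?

Yes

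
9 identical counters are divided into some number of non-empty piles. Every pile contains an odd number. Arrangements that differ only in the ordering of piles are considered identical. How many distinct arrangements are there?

8

Enumerating:
9
7, 1, 1
5, 3, 1
5, 1, 1, 1, 1
3, 3, 3
3, 3, 1, 1, 1
3, 1, 1, 1, 1, 1, 1
1, 1, 1, 1, 1, 1, 1, 1, 1
That's 8 in total.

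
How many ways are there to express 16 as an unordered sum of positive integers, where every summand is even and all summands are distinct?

Listing the qualifying partitions of 16:
16
14 + 2
12 + 4
10 + 6
10 + 4 + 2
8 + 6 + 2
That's 6 in total.

6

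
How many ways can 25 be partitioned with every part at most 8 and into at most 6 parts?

Systematic enumeration (by largest part, then next-largest, …) yields 147.

147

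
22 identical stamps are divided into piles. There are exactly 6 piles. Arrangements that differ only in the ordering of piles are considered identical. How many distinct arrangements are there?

There are 136 such partitions.

136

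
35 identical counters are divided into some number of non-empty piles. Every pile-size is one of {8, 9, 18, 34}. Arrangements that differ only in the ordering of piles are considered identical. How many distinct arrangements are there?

They are:
18 + 9 + 8
9 + 9 + 9 + 8

2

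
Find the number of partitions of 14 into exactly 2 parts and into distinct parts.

6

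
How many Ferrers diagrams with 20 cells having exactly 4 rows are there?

There are too many to list fully; the first 12 (by largest part) are:
1 + 1 + 1 + 17
1 + 1 + 2 + 16
1 + 1 + 3 + 15
1 + 2 + 2 + 15
1 + 1 + 4 + 14
1 + 2 + 3 + 14
2 + 2 + 2 + 14
1 + 1 + 5 + 13
1 + 2 + 4 + 13
1 + 3 + 3 + 13
2 + 2 + 3 + 13
1 + 1 + 6 + 12
…and 52 more, for 64 total.

64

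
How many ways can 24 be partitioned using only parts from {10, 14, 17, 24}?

They are:
24
14 + 10
That's 2 in total.

2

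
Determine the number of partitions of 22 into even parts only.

56

A partial list (first 12 by largest part):
22
20, 2
18, 4
18, 2, 2
16, 6
16, 4, 2
16, 2, 2, 2
14, 8
14, 6, 2
14, 4, 4
14, 4, 2, 2
14, 2, 2, 2, 2
…and 44 more, for 56 total.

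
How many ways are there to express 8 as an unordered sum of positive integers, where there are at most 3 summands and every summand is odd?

2

Listing the qualifying partitions of 8:
1 + 7
3 + 5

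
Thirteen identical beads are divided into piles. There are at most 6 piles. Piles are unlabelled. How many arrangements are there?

A full systematic count gives 71.

71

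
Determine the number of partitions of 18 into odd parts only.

A partial list (first 12 by largest part):
17, 1
15, 3
15, 1, 1, 1
13, 5
13, 3, 1, 1
13, 1, 1, 1, 1, 1
11, 7
11, 5, 1, 1
11, 3, 3, 1
11, 3, 1, 1, 1, 1
11, 1, 1, 1, 1, 1, 1, 1
9, 9
…and 34 more, for 46 total.

46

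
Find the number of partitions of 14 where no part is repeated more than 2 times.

A partial list (first 12 by largest part):
14
1, 13
2, 12
1, 1, 12
3, 11
1, 2, 11
4, 10
1, 3, 10
2, 2, 10
1, 1, 2, 10
5, 9
1, 4, 9
…and 45 more, for 57 total.

57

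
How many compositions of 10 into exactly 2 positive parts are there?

9

Equivalently, choose which 1 of the 9 gaps become plus signs: C(9,1) = 9.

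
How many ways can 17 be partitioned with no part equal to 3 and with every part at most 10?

Systematic enumeration (by largest part, then next-largest, …) yields 139.

139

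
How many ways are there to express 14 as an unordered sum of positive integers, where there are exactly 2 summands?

They are:
13,1
12,2
11,3
10,4
9,5
8,6
7,7

7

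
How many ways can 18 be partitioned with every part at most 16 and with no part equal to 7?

There are 327 such partitions.

327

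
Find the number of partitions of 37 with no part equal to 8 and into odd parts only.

760

Direct enumeration gives 760 partitions.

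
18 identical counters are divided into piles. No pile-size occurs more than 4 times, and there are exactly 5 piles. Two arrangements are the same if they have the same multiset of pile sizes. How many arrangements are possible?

A partial list (first 12 by largest part):
14, 1, 1, 1, 1
13, 2, 1, 1, 1
12, 3, 1, 1, 1
12, 2, 2, 1, 1
11, 4, 1, 1, 1
11, 3, 2, 1, 1
11, 2, 2, 2, 1
10, 5, 1, 1, 1
10, 4, 2, 1, 1
10, 3, 3, 1, 1
10, 3, 2, 2, 1
10, 2, 2, 2, 2
…and 45 more, for 57 total.

57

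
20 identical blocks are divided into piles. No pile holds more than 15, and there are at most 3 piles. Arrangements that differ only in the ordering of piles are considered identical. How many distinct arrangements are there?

There are too many to list fully; the first 12 (by largest part) are:
5, 15
1, 4, 15
2, 3, 15
6, 14
1, 5, 14
2, 4, 14
3, 3, 14
7, 13
1, 6, 13
2, 5, 13
3, 4, 13
8, 12
…and 23 more, for 35 total.

35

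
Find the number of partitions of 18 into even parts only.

A partial list (first 12 by largest part):
18
16, 2
14, 4
14, 2, 2
12, 6
12, 4, 2
12, 2, 2, 2
10, 8
10, 6, 2
10, 4, 4
10, 4, 2, 2
10, 2, 2, 2, 2
…and 18 more, for 30 total.

30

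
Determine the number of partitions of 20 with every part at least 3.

49

There are too many to list fully; the first 12 (by largest part) are:
20
17+3
16+4
15+5
14+6
14+3+3
13+7
13+4+3
12+8
12+5+3
12+4+4
11+9
…and 37 more, for 49 total.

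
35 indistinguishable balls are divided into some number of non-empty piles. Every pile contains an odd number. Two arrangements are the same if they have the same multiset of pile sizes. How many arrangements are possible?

Direct enumeration gives 585 partitions.

585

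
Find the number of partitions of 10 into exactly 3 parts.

8

Listing the qualifying partitions of 10:
8 + 1 + 1
7 + 2 + 1
6 + 3 + 1
6 + 2 + 2
5 + 4 + 1
5 + 3 + 2
4 + 4 + 2
4 + 3 + 3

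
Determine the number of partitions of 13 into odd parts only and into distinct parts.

Listing the qualifying partitions of 13:
13
1,3,9
1,5,7
That's 3 in total.

3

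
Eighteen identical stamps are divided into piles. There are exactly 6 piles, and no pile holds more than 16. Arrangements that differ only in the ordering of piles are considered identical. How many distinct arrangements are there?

There are too many to list fully; the first 12 (by largest part) are:
13+1+1+1+1+1
12+2+1+1+1+1
11+3+1+1+1+1
11+2+2+1+1+1
10+4+1+1+1+1
10+3+2+1+1+1
10+2+2+2+1+1
9+5+1+1+1+1
9+4+2+1+1+1
9+3+3+1+1+1
9+3+2+2+1+1
9+2+2+2+2+1
…and 46 more, for 58 total.

58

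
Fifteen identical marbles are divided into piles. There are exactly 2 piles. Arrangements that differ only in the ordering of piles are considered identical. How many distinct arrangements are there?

They are:
14+1
13+2
12+3
11+4
10+5
9+6
8+7
That's 7 in total.

7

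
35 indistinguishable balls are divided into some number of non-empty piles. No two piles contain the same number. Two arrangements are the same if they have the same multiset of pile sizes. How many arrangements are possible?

585

Systematic enumeration (by largest part, then next-largest, …) yields 585.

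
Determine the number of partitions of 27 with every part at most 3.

Enumerating by decreasing first part gives 75 partitions in all.

75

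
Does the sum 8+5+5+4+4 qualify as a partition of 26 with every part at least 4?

The parts sum to 26, and the condition 'every summand is at least 4' holds.

Yes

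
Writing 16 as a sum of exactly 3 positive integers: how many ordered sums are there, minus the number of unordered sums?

84

Ordered (compositions into 3 parts): C(15,2) = 105.
Partitions of 16 into exactly 3 parts: 21.
Difference: 105 − 21 = 84.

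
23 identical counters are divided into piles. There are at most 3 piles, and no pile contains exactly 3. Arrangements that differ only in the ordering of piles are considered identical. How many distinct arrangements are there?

A partial list (first 12 by largest part):
23
22, 1
21, 2
21, 1, 1
20, 2, 1
19, 4
19, 2, 2
18, 5
18, 4, 1
17, 6
17, 5, 1
17, 4, 2
…and 33 more, for 45 total.

45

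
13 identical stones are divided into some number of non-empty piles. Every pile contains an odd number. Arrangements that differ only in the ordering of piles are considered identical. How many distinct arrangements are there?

18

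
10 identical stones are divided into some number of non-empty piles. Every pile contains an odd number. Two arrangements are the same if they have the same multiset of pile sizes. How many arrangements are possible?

The partitions of 10 that satisfy the conditions:
9,1
7,3
7,1,1,1
5,5
5,3,1,1
5,1,1,1,1,1
3,3,3,1
3,3,1,1,1,1
3,1,1,1,1,1,1,1
1,1,1,1,1,1,1,1,1,1

10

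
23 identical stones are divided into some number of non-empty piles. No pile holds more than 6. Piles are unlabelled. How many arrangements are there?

454

Enumerating by decreasing first part gives 454 partitions in all.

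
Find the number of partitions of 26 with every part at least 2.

Counting exhaustively, 478 partitions satisfy the conditions.

478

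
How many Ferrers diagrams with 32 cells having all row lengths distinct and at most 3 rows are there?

There are 86 such partitions.

86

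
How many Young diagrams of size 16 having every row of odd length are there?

32

A partial list (first 12 by largest part):
15,1
13,3
13,1,1,1
11,5
11,3,1,1
11,1,1,1,1,1
9,7
9,5,1,1
9,3,3,1
9,3,1,1,1,1
9,1,1,1,1,1,1,1
7,7,1,1
…and 20 more, for 32 total.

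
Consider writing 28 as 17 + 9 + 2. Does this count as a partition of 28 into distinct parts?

The parts sum to 28, and the condition 'all summands are distinct' holds.

Yes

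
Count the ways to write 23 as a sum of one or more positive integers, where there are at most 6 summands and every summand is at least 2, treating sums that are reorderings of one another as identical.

199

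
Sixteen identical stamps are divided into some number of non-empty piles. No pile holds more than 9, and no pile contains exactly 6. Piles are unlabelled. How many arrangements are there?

160

Systematic enumeration (by largest part, then next-largest, …) yields 160.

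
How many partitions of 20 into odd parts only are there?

64

There are too many to list fully; the first 12 (by largest part) are:
19 + 1
17 + 3
17 + 1 + 1 + 1
15 + 5
15 + 3 + 1 + 1
15 + 1 + 1 + 1 + 1 + 1
13 + 7
13 + 5 + 1 + 1
13 + 3 + 3 + 1
13 + 3 + 1 + 1 + 1 + 1
13 + 1 + 1 + 1 + 1 + 1 + 1 + 1
11 + 9
…and 52 more, for 64 total.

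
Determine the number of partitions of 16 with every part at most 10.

212

Direct enumeration gives 212 partitions.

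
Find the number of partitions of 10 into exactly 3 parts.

The partitions of 10 that satisfy the conditions:
8 + 1 + 1
7 + 2 + 1
6 + 3 + 1
6 + 2 + 2
5 + 4 + 1
5 + 3 + 2
4 + 4 + 2
4 + 3 + 3
Counting gives 8.

8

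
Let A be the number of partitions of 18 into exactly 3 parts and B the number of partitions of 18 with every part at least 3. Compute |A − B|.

6

Partitions of 18 into exactly 3 parts: 27.
Partitions of 18 with every part at least 3: 33.
|27 − 33| = 6.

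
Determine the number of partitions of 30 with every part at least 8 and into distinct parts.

The partitions of 30 that satisfy the conditions:
30
8, 22
9, 21
10, 20
11, 19
12, 18
13, 17
14, 16
8, 9, 13
8, 10, 12
9, 10, 11
That's 11 in total.

11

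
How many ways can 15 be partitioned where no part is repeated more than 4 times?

A full systematic count gives 127.

127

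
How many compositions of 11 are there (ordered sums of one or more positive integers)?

1024

There are 10 gaps and each independently is a cut or not, giving 2^10 = 1024.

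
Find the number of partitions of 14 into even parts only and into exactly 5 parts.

2

They are:
6+2+2+2+2
4+4+2+2+2
Counting gives 2.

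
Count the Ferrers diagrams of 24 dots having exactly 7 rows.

Enumerating by decreasing first part gives 201 partitions in all.

201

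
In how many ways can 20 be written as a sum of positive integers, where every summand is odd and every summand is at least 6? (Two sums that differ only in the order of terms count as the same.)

They are:
13 + 7
11 + 9
Counting gives 2.

2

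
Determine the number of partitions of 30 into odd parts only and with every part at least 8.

4

They are:
21 + 9
19 + 11
17 + 13
15 + 15
Counting gives 4.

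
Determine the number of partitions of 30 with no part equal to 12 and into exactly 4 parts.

Enumerating by decreasing first part gives 179 partitions in all.

179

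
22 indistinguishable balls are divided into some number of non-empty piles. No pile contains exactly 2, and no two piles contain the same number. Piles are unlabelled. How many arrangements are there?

52

There are too many to list fully; the first 12 (by largest part) are:
22
1, 21
3, 19
4, 18
1, 3, 18
5, 17
1, 4, 17
6, 16
1, 5, 16
7, 15
1, 6, 15
3, 4, 15
…and 40 more, for 52 total.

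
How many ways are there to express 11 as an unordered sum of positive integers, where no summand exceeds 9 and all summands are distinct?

10

The partitions of 11 that satisfy the conditions:
9, 2
8, 3
8, 2, 1
7, 4
7, 3, 1
6, 5
6, 4, 1
6, 3, 2
5, 4, 2
5, 3, 2, 1
That's 10 in total.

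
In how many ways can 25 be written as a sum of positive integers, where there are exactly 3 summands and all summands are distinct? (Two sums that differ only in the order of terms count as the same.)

40

A partial list (first 12 by largest part):
22+2+1
21+3+1
20+4+1
20+3+2
19+5+1
19+4+2
18+6+1
18+5+2
18+4+3
17+7+1
17+6+2
17+5+3
…and 28 more, for 40 total.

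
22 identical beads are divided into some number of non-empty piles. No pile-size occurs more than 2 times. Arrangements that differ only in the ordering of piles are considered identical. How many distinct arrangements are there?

297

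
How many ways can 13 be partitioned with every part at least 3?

10

Listing the qualifying partitions of 13:
13
10, 3
9, 4
8, 5
7, 6
7, 3, 3
6, 4, 3
5, 5, 3
5, 4, 4
4, 3, 3, 3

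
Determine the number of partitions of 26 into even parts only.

101

A full systematic count gives 101.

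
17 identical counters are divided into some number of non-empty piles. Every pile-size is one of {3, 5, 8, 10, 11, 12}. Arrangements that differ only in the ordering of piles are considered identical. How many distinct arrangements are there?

4

They are:
12, 5
11, 3, 3
8, 3, 3, 3
5, 3, 3, 3, 3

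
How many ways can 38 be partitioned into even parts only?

490

A full systematic count gives 490.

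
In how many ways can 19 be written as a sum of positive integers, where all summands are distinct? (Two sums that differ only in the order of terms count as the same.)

A partial list (first 12 by largest part):
19
18, 1
17, 2
16, 3
16, 2, 1
15, 4
15, 3, 1
14, 5
14, 4, 1
14, 3, 2
13, 6
13, 5, 1
…and 42 more, for 54 total.

54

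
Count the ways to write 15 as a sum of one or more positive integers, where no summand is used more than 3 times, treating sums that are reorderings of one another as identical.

105

Counting exhaustively, 105 partitions satisfy the conditions.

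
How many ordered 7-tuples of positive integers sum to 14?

A composition of 14 into 7 positive parts is chosen by placing 6 dividers among the 13 gaps between 14 units: C(13,6) = 1716.

1716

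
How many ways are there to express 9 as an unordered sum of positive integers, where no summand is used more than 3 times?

22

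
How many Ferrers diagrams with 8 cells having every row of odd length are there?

6

Listing the qualifying partitions of 8:
7, 1
5, 3
5, 1, 1, 1
3, 3, 1, 1
3, 1, 1, 1, 1, 1
1, 1, 1, 1, 1, 1, 1, 1
That's 6 in total.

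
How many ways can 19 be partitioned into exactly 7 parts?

65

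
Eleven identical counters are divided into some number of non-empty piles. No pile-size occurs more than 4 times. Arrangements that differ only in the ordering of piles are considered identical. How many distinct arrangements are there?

There are too many to list fully; the first 12 (by largest part) are:
11
10, 1
9, 2
9, 1, 1
8, 3
8, 2, 1
8, 1, 1, 1
7, 4
7, 3, 1
7, 2, 2
7, 2, 1, 1
7, 1, 1, 1, 1
…and 32 more, for 44 total.

44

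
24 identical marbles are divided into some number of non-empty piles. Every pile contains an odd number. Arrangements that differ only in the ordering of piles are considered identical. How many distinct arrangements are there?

122

Counting exhaustively, 122 partitions satisfy the conditions.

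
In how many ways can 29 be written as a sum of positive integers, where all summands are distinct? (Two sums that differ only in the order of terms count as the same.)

256

Direct enumeration gives 256 partitions.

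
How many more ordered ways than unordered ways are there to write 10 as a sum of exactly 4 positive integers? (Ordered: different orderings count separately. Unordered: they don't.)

Compositions: C(9,3) = 84.
Partitions of 10 into exactly 4 parts: 9.
Difference: 84 − 9 = 75.

75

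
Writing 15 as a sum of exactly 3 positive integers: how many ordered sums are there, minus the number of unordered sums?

Compositions: C(14,2) = 91.
Unordered (partitions into 3 parts): 19.
Difference: 91 − 19 = 72.

72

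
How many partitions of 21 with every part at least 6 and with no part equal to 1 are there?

9

Enumerating:
21
6 + 15
7 + 14
8 + 13
9 + 12
10 + 11
6 + 6 + 9
6 + 7 + 8
7 + 7 + 7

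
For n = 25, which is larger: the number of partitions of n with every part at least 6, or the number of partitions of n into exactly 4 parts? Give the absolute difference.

Partitions of 25 with every part at least 6: 17.
Partitions of 25 into exactly 4 parts: 120.
|17 − 120| = 103.

103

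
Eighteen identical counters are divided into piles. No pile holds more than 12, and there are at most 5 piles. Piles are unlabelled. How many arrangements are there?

123

A full systematic count gives 123.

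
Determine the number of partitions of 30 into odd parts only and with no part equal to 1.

There are too many to list fully; the first 12 (by largest part) are:
27 + 3
25 + 5
23 + 7
21 + 9
21 + 3 + 3 + 3
19 + 11
19 + 5 + 3 + 3
17 + 13
17 + 7 + 3 + 3
17 + 5 + 5 + 3
15 + 15
15 + 9 + 3 + 3
…and 28 more, for 40 total.

40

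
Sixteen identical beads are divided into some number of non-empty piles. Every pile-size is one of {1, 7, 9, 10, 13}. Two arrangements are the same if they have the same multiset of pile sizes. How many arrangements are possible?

They are:
13+1+1+1
10+1+1+1+1+1+1
9+7
9+1+1+1+1+1+1+1
7+7+1+1
7+1+1+1+1+1+1+1+1+1
1+1+1+1+1+1+1+1+1+1+1+1+1+1+1+1

7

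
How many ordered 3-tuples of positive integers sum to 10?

36

Place 2 bars in the 9 internal gaps of a row of 10 dots: C(9,2) = 36.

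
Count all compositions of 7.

There are 6 gaps and each independently is a cut or not, giving 2^6 = 64.

64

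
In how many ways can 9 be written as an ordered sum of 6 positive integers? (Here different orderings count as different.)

56

A composition of 9 into 6 positive parts is chosen by placing 5 dividers among the 8 gaps between 9 units: C(8,5) = 56.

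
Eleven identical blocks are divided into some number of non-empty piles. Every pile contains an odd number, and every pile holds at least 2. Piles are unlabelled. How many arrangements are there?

2

They are:
11
5+3+3
Counting gives 2.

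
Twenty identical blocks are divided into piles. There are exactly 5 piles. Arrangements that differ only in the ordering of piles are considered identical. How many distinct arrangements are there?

84

Counting exhaustively, 84 partitions satisfy the conditions.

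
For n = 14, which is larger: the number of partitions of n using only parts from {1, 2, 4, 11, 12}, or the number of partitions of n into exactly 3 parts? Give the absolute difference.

8

Partitions of 14 using only parts from {1, 2, 4, 11, 12}: 24.
Partitions of 14 into exactly 3 parts: 16.
|24 − 16| = 8.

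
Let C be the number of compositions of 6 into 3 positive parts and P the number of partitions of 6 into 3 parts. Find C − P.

Ordered (compositions into 3 parts): C(5,2) = 10.
Unordered (partitions into 3 parts): 3.
Difference: 10 − 3 = 7.

7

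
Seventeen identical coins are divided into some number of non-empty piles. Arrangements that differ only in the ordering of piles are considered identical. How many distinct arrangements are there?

Direct enumeration gives 297 partitions.

297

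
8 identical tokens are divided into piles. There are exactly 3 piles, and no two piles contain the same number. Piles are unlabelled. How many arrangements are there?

2

Listing the qualifying partitions of 8:
5 + 2 + 1
4 + 3 + 1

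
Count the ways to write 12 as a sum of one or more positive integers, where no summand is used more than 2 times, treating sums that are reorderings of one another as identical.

There are too many to list fully; the first 12 (by largest part) are:
12
11, 1
10, 2
10, 1, 1
9, 3
9, 2, 1
8, 4
8, 3, 1
8, 2, 2
8, 2, 1, 1
7, 5
7, 4, 1
…and 24 more, for 36 total.

36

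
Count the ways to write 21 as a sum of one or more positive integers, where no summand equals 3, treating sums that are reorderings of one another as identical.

Counting exhaustively, 407 partitions satisfy the conditions.

407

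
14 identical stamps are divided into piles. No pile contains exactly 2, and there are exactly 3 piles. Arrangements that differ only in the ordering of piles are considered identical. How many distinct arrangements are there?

Enumerating:
12, 1, 1
10, 3, 1
9, 4, 1
8, 5, 1
8, 3, 3
7, 6, 1
7, 4, 3
6, 5, 3
6, 4, 4
5, 5, 4
That's 10 in total.

10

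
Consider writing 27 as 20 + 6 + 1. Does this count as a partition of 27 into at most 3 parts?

Yes

The parts sum to 27, and the condition 'there are at most 3 summands' holds.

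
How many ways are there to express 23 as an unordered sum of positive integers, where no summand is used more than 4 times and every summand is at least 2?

221

Direct enumeration gives 221 partitions.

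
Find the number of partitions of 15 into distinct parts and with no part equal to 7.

They are:
15
1, 14
2, 13
3, 12
1, 2, 12
4, 11
1, 3, 11
5, 10
1, 4, 10
2, 3, 10
6, 9
1, 5, 9
2, 4, 9
1, 2, 3, 9
1, 6, 8
2, 5, 8
3, 4, 8
1, 2, 4, 8
4, 5, 6
1, 3, 5, 6
2, 3, 4, 6
1, 2, 3, 4, 5
That's 22 in total.

22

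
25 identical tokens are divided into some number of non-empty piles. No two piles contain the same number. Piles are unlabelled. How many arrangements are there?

Direct enumeration gives 142 partitions.

142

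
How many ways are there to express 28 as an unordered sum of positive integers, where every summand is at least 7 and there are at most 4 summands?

18

Enumerating:
28
7, 21
8, 20
9, 19
10, 18
11, 17
12, 16
13, 15
14, 14
7, 7, 14
7, 8, 13
7, 9, 12
8, 8, 12
7, 10, 11
8, 9, 11
8, 10, 10
9, 9, 10
7, 7, 7, 7
That's 18 in total.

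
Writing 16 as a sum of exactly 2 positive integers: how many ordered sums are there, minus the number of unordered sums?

Compositions: C(15,1) = 15.
Unordered (partitions into 2 parts): 8.
Difference: 15 − 8 = 7.

7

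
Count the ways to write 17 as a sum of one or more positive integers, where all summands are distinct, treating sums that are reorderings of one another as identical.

38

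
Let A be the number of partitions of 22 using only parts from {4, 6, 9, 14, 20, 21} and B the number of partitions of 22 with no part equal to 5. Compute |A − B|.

701

Partitions of 22 using only parts from {4, 6, 9, 14, 20, 21}: 4.
Partitions of 22 with no part equal to 5: 705.
|4 − 705| = 701.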